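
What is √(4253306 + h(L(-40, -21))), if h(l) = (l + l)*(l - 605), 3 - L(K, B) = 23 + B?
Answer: √4252098 ≈ 2062.1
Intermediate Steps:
L(K, B) = -20 - B (L(K, B) = 3 - (23 + B) = 3 + (-23 - B) = -20 - B)
h(l) = 2*l*(-605 + l) (h(l) = (2*l)*(-605 + l) = 2*l*(-605 + l))
√(4253306 + h(L(-40, -21))) = √(4253306 + 2*(-20 - 1*(-21))*(-605 + (-20 - 1*(-21)))) = √(4253306 + 2*(-20 + 21)*(-605 + (-20 + 21))) = √(4253306 + 2*1*(-605 + 1)) = √(4253306 + 2*1*(-604)) = √(4253306 - 1208) = √4252098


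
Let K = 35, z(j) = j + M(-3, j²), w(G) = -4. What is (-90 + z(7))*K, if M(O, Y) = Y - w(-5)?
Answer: -1050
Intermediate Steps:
M(O, Y) = 4 + Y (M(O, Y) = Y - 1*(-4) = Y + 4 = 4 + Y)
z(j) = 4 + j + j² (z(j) = j + (4 + j²) = 4 + j + j²)
(-90 + z(7))*K = (-90 + (4 + 7 + 7²))*35 = (-90 + (4 + 7 + 49))*35 = (-90 + 60)*35 = -30*35 = -1050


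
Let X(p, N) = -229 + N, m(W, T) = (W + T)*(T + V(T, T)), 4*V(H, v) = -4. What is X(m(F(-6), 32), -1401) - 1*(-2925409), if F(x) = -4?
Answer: 2923779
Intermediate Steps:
V(H, v) = -1 (V(H, v) = (¼)*(-4) = -1)
m(W, T) = (-1 + T)*(T + W) (m(W, T) = (W + T)*(T - 1) = (T + W)*(-1 + T) = (-1 + T)*(T + W))
X(m(F(-6), 32), -1401) - 1*(-2925409) = (-229 - 1401) - 1*(-2925409) = -1630 + 2925409 = 2923779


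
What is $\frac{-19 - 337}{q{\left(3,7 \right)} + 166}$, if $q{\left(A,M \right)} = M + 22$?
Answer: $- \frac{356}{195} \approx -1.8256$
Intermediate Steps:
$q{\left(A,M \right)} = 22 + M$
$\frac{-19 - 337}{q{\left(3,7 \right)} + 166} = \frac{-19 - 337}{\left(22 + 7\right) + 166} = - \frac{356}{29 + 166} = - \frac{356}{195}$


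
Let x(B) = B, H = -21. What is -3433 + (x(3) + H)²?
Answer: -3109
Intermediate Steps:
-3433 + (x(3) + H)² = -3433 + (3 - 21)² = -3433 + (-18)² = -3433 + 324 = -3109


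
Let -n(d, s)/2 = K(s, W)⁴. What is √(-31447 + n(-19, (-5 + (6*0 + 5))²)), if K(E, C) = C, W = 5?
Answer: 3*I*√3633 ≈ 180.82*I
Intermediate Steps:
n(d, s) = -1250 (n(d, s) = -2*5⁴ = -2*625 = -1250)
√(-31447 + n(-19, (-5 + (6*0 + 5))²)) = √(-31447 - 1250) = √(-32697) = 3*I*√3633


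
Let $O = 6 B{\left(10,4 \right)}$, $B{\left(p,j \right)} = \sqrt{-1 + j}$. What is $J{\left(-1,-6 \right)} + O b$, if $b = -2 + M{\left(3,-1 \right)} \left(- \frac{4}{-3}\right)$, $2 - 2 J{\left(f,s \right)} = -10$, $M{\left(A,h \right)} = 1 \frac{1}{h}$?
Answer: $6 - 20 \sqrt{3} \approx -28.641$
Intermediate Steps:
$M{\left(A,h \right)} = \frac{1}{h}$
$O = 6 \sqrt{3}$ ($O = 6 \sqrt{-1 + 4} = 6 \sqrt{3} \approx 10.392$)
$J{\left(f,s \right)} = 6$ ($J{\left(f,s \right)} = 1 - -5 = 1 + 5 = 6$)
$b = - \frac{10}{3}$ ($b = -2 + \frac{\left(-4\right) \frac{1}{-3}}{-1} = -2 - \left(-4\right) \left(- \frac{1}{3}\right) = -2 - \frac{4}{3} = - \frac{10}{3} \approx -3.3333$)
$J{\left(-1,-6 \right)} + O b = 6 + 6 \sqrt{3} \left(- \frac{10}{3}\right) = 6 - 20 \sqrt{3}$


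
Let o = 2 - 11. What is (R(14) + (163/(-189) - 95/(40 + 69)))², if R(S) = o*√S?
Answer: 482547023218/424401201 + 71444*√14/2289 ≈ 1253.8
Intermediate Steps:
o = -9
R(S) = -9*√S
(R(14) + (163/(-189) - 95/(40 + 69)))² = (-9*√14 + (163/(-189) - 95/(40 + 69)))² = (-9*√14 + (163*(-1/189) - 95/109))² = (-9*√14 + (-163/189 - 95*1/109))² = (-9*√14 + (-163/189 - 95/109))² = (-9*√14 - 35722/20601)² = (-35722/20601 - 9*√14)²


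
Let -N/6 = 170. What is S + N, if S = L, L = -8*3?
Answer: -1044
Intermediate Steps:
L = -24
S = -24
N = -1020 (N = -6*170 = -1020)
S + N = -24 - 1020 = -1044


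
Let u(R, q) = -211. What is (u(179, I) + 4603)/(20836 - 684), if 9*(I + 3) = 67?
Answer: 549/2519 ≈ 0.21794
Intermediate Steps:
I = 40/9 (I = -3 + (⅑)*67 = -3 + 67/9 = 40/9 ≈ 4.4444)
(u(179, I) + 4603)/(20836 - 684) = (-211 + 4603)/(20836 - 684) = 4392/20152 = 4392*(1/20152) = 549/2519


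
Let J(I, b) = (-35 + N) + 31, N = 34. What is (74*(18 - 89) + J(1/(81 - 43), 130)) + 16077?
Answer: 10853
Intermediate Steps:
J(I, b) = 30 (J(I, b) = (-35 + 34) + 31 = -1 + 31 = 30)
(74*(18 - 89) + J(1/(81 - 43), 130)) + 16077 = (74*(18 - 89) + 30) + 16077 = (74*(-71) + 30) + 16077 = (-5254 + 30) + 16077 = -5224 + 16077 = 10853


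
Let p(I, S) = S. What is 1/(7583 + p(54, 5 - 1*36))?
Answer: 1/7552 ≈ 0.00013242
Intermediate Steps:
1/(7583 + p(54, 5 - 1*36)) = 1/(7583 + (5 - 1*36)) = 1/(7583 + (5 - 36)) = 1/(7583 - 31) = 1/7552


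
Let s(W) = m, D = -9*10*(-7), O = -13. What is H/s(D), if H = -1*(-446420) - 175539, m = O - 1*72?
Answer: -270881/85 ≈ -3186.8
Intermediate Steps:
D = 630 (D = -90*(-7) = 630)
m = -85 (m = -13 - 1*72 = -13 - 72 = -85)
s(W) = -85
H = 270881 (H = 446420 - 175539 = 270881)
H/s(D) = 270881/(-85) = 270881*(-1/85) = -270881/85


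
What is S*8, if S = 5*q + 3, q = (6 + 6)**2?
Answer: 5784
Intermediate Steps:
q = 144 (q = 12**2 = 144)
S = 723 (S = 5*144 + 3 = 720 + 3 = 723)
S*8 = 723*8 = 5784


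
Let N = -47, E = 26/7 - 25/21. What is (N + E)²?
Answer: 872356/441 ≈ 1978.1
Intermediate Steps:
E = 53/21 (E = 26*(⅐) - 25*1/21 = 26/7 - 25/21 = 53/21 ≈ 2.5238)
(N + E)² = (-47 + 53/21)² = (-934/21)² = 872356/441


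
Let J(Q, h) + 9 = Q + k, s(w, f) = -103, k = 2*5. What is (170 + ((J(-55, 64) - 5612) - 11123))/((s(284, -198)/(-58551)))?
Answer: -973059069/103 ≈ -9.4472e+6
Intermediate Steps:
k = 10
J(Q, h) = 1 + Q (J(Q, h) = -9 + (Q + 10) = -9 + (10 + Q) = 1 + Q)
(170 + ((J(-55, 64) - 5612) - 11123))/((s(284, -198)/(-58551))) = (170 + (((1 - 55) - 5612) - 11123))/((-103/(-58551))) = (170 + ((-54 - 5612) - 11123))/((-103*(-1/58551))) = (170 + (-5666 - 11123))/(103/58551) = (170 - 16789)*(58551/103) = -16619*58551/103 = -973059069/103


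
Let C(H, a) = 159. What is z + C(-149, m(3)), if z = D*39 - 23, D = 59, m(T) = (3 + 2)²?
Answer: 2437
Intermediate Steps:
m(T) = 25 (m(T) = 5² = 25)
z = 2278 (z = 59*39 - 23 = 2301 - 23 = 2278)
z + C(-149, m(3)) = 2278 + 159 = 2437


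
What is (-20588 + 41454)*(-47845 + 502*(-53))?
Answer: -1553494566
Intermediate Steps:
(-20588 + 41454)*(-47845 + 502*(-53)) = 20866*(-47845 - 26606) = 20866*(-74451) = -1553494566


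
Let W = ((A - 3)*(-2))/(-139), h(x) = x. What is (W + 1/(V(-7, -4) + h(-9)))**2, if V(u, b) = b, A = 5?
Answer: 7569/3265249 ≈ 0.0023180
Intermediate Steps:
W = 4/139 (W = ((5 - 3)*(-2))/(-139) = (2*(-2))*(-1/139) = -4*(-1/139) = 4/139 ≈ 0.028777)
(W + 1/(V(-7, -4) + h(-9)))**2 = (4/139 + 1/(-4 - 9))**2 = (4/139 + 1/(-13))**2 = (4/139 - 1/13)**2 = (-87/1807)**2 = 7569/3265249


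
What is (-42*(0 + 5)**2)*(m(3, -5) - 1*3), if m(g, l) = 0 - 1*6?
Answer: 9450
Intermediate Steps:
m(g, l) = -6 (m(g, l) = 0 - 6 = -6)
(-42*(0 + 5)**2)*(m(3, -5) - 1*3) = (-42*(0 + 5)**2)*(-6 - 1*3) = (-42*5**2)*(-6 - 3) = -42*25*(-9) = -1050*(-9) = 9450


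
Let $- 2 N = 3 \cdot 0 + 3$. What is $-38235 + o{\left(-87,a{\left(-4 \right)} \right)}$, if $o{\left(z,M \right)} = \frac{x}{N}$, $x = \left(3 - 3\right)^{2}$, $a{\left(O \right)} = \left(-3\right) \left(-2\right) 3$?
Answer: $-38235$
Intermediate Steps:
$a{\left(O \right)} = 18$ ($a{\left(O \right)} = 6 \cdot 3 = 18$)
$N = - \frac{3}{2}$ ($N = - \frac{3 \cdot 0 + 3}{2} = - \frac{0 + 3}{2} = \left(- \frac{1}{2}\right) 3 = - \frac{3}{2} \approx -1.5$)
$x = 0$ ($x = 0^{2} = 0$)
$o{\left(z,M \right)} = 0$ ($o{\left(z,M \right)} = \frac{0}{- \frac{3}{2}} = 0 \left(- \frac{2}{3}\right) = 0$)
$-38235 + o{\left(-87,a{\left(-4 \right)} \right)} = -38235 + 0 = -38235$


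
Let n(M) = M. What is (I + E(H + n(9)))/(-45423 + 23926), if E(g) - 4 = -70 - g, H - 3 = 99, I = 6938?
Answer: -6761/21497 ≈ -0.31451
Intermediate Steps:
H = 102 (H = 3 + 99 = 102)
E(g) = -66 - g (E(g) = 4 + (-70 - g) = -66 - g)
(I + E(H + n(9)))/(-45423 + 23926) = (6938 + (-66 - (102 + 9)))/(-45423 + 23926) = (6938 + (-66 - 1*111))/(-21497) = (6938 + (-66 - 111))*(-1/21497) = (6938 - 177)*(-1/21497) = 6761*(-1/21497) = -6761/21497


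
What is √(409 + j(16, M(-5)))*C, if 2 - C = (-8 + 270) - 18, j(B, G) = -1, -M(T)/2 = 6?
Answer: -484*√102 ≈ -4888.2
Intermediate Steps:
M(T) = -12 (M(T) = -2*6 = -12)
C = -242 (C = 2 - ((-8 + 270) - 18) = 2 - (262 - 18) = 2 - 1*244 = 2 - 244 = -242)
√(409 + j(16, M(-5)))*C = √(409 - 1)*(-242) = √408*(-242) = (2*√102)*(-242) = -484*√102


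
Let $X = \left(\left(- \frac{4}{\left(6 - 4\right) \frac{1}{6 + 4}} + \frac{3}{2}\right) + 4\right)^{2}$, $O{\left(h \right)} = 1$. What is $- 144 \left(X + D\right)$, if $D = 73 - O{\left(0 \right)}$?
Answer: $-40644$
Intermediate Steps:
$X = \frac{841}{4}$ ($X = \left(\left(- \frac{4}{2 \cdot \frac{1}{10}} + 3 \cdot \frac{1}{2}\right) + 4\right)^{2} = \left(\left(- \frac{4}{2 \cdot \frac{1}{10}} + \frac{3}{2}\right) + 4\right)^{2} = \left(\left(- 4 \frac{1}{\frac{1}{5}} + \frac{3}{2}\right) + 4\right)^{2} = \left(\left(\left(-4\right) 5 + \frac{3}{2}\right) + 4\right)^{2} = \left(\left(-20 + \frac{3}{2}\right) + 4\right)^{2} = \left(- \frac{37}{2} + 4\right)^{2} = \left(- \frac{29}{2}\right)^{2} = \frac{841}{4} \approx 210.25$)
$D = 72$ ($D = 73 - 1 = 72$)
$- 144 \left(X + D\right) = - 144 \left(\frac{841}{4} + 72\right) = \left(-144\right) \frac{1129}{4} = -40644$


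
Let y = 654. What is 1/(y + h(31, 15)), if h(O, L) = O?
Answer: 1/685 ≈ 0.0014599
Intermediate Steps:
1/(y + h(31, 15)) = 1/(654 + 31) = 1/685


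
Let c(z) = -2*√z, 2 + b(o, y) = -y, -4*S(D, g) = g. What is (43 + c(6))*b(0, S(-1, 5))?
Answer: -129/4 + 3*√6/2 ≈ -28.576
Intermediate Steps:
S(D, g) = -g/4
b(o, y) = -2 - y
(43 + c(6))*b(0, S(-1, 5)) = (43 - 2*√6)*(-2 - (-1)*5/4) = (43 - 2*√6)*(-2 - 1*(-5/4)) = (43 - 2*√6)*(-2 + 5/4) = (43 - 2*√6)*(-¾) = -129/4 + 3*√6/2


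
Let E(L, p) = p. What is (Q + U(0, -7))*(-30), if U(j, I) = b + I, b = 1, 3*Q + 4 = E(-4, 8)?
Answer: 140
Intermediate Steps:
Q = 4/3 (Q = -4/3 + (⅓)*8 = -4/3 + 8/3 = 4/3 ≈ 1.3333)
U(j, I) = 1 + I
(Q + U(0, -7))*(-30) = (4/3 + (1 - 7))*(-30) = (4/3 - 6)*(-30) = -14/3*(-30) = 140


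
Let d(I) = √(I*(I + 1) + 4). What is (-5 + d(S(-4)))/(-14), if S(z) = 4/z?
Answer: 3/14 ≈ 0.21429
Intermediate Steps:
d(I) = √(4 + I*(1 + I)) (d(I) = √(I*(1 + I) + 4) = √(4 + I*(1 + I)))
(-5 + d(S(-4)))/(-14) = (-5 + √(4 + 4/(-4) + (4/(-4))²))/(-14) = -(-5 + √(4 + 4*(-¼) + (4*(-¼))²))/14 = -(-5 + √(4 - 1 + (-1)²))/14 = -(-5 + √(4 - 1 + 1))/14 = -(-5 + √4)/14 = -(-5 + 2)/14 = -1/14*(-3) = 3/14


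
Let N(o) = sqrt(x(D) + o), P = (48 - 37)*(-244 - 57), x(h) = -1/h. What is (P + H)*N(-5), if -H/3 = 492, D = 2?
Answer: -4787*I*sqrt(22)/2 ≈ -11227.0*I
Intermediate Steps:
H = -1476 (H = -3*492 = -1476)
P = -3311 (P = 11*(-301) = -3311)
N(o) = sqrt(-1/2 + o)
(P + H)*N(-5) = (-3311 - 1476)*(sqrt(-2 + 4*(-5))/2) = -4787*sqrt(-2 - 20)/2 = -4787*sqrt(-22)/2 = -4787*I*sqrt(22)/2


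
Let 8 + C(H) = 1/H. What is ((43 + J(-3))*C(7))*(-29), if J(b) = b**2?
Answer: 82940/7 ≈ 11849.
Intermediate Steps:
C(H) = -8 + 1/H
((43 + J(-3))*C(7))*(-29) = ((43 + (-3)**2)*(-8 + 1/7))*(-29) = ((43 + 9)*(-8 + 1/7))*(-29) = (52*(-55/7))*(-29) = -2860/7*(-29) = 82940/7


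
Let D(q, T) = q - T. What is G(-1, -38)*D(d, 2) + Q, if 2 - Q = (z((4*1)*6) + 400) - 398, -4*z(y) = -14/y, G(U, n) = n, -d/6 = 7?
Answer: 80249/48 ≈ 1671.9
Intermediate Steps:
d = -42 (d = -6*7 = -42)
z(y) = 7/(2*y) (z(y) = -(-7)/(2*y) = 7/(2*y))
Q = -7/48 (Q = 2 - ((7/(2*(((4*1)*6))) + 400) - 398) = 2 - ((7/(2*((4*6))) + 400) - 398) = 2 - (((7/2)/24 + 400) - 398) = 2 - (((7/2)*(1/24) + 400) - 398) = 2 - ((7/48 + 400) - 398) = 2 - (19207/48 - 398) = 2 - 1*103/48 = 2 - 103/48 = -7/48 ≈ -0.14583)
G(-1, -38)*D(d, 2) + Q = -38*(-42 - 1*2) - 7/48 = -38*(-42 - 2) - 7/48 = -38*(-44) - 7/48 = 1672 - 7/48 = 80249/48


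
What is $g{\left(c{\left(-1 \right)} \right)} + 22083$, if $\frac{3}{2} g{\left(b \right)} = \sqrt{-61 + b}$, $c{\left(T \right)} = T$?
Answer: $22083 + \frac{2 i \sqrt{62}}{3} \approx 22083.0 + 5.2493 i$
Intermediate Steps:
$g{\left(b \right)} = \frac{2 \sqrt{-61 + b}}{3}$
$g{\left(c{\left(-1 \right)} \right)} + 22083 = \frac{2 \sqrt{-61 - 1}}{3} + 22083 = \frac{2 \sqrt{-62}}{3} + 22083 = \frac{2 i \sqrt{62}}{3} + 22083 = 22083 + \frac{2 i \sqrt{62}}{3}$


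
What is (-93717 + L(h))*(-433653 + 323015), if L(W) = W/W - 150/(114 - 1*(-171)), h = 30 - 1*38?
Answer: 197003571732/19 ≈ 1.0369e+10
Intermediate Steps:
h = -8 (h = 30 - 38 = -8)
L(W) = 9/19 (L(W) = 1 - 150/(114 + 171) = 1 - 150/285 = 1 - 150*1/285 = 1 - 10/19 = 9/19)
(-93717 + L(h))*(-433653 + 323015) = (-93717 + 9/19)*(-433653 + 323015) = -1780614/19*(-110638) = 197003571732/19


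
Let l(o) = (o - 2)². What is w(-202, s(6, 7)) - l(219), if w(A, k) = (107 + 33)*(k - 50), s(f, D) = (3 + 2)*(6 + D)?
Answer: -44989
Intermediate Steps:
l(o) = (-2 + o)²
s(f, D) = 30 + 5*D (s(f, D) = 5*(6 + D) = 30 + 5*D)
w(A, k) = -7000 + 140*k (w(A, k) = 140*(-50 + k) = -7000 + 140*k)
w(-202, s(6, 7)) - l(219) = (-7000 + 140*(30 + 5*7)) - (-2 + 219)² = (-7000 + 140*(30 + 35)) - 1*217² = (-7000 + 140*65) - 1*47089 = (-7000 + 9100) - 47089 = 2100 - 47089 = -44989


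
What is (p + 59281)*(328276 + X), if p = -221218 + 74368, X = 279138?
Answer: -53190636566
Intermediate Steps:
p = -146850
(p + 59281)*(328276 + X) = (-146850 + 59281)*(328276 + 279138) = -87569*607414 = -53190636566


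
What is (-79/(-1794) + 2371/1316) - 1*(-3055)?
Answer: 3608459629/1180452 ≈ 3056.8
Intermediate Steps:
(-79/(-1794) + 2371/1316) - 1*(-3055) = (-79*(-1/1794) + 2371*(1/1316)) + 3055 = (79/1794 + 2371/1316) + 3055 = 2178769/1180452 + 3055 = 3608459629/1180452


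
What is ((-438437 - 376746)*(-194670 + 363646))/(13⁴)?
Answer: -137746362608/28561 ≈ -4.8229e+6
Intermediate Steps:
((-438437 - 376746)*(-194670 + 363646))/(13⁴) = -815183*168976/28561 = -137746362608*1/28561 = -137746362608/28561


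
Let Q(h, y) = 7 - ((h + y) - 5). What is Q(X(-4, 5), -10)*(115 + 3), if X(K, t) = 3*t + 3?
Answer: 472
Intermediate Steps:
X(K, t) = 3 + 3*t
Q(h, y) = 12 - h - y (Q(h, y) = 7 - (-5 + h + y) = 7 + (5 - h - y) = 12 - h - y)
Q(X(-4, 5), -10)*(115 + 3) = (12 - (3 + 3*5) - 1*(-10))*(115 + 3) = (12 - (3 + 15) + 10)*118 = (12 - 1*18 + 10)*118 = (12 - 18 + 10)*118 = 4*118 = 472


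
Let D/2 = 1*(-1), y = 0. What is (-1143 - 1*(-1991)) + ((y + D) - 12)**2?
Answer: 1044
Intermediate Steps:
D = -2 (D = 2*(1*(-1)) = 2*(-1) = -2)
(-1143 - 1*(-1991)) + ((y + D) - 12)**2 = (-1143 - 1*(-1991)) + ((0 - 2) - 12)**2 = (-1143 + 1991) + (-2 - 12)**2 = 848 + (-14)**2 = 848 + 196 = 1044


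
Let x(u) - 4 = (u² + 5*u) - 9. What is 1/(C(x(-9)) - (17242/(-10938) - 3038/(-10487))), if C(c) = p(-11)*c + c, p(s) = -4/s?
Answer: 630887433/27481062050 ≈ 0.022957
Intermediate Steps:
x(u) = -5 + u² + 5*u (x(u) = 4 + ((u² + 5*u) - 9) = 4 + (-9 + u² + 5*u) = -5 + u² + 5*u)
C(c) = 15*c/11 (C(c) = (-4/(-11))*c + c = (-4*(-1/11))*c + c = 4*c/11 + c = 15*c/11)
1/(C(x(-9)) - (17242/(-10938) - 3038/(-10487))) = 1/(15*(-5 + (-9)² + 5*(-9))/11 - (17242/(-10938) - 3038/(-10487))) = 1/(15*(-5 + 81 - 45)/11 - (17242*(-1/10938) - 3038*(-1/10487))) = 1/((15/11)*31 - (-8621/5469 + 3038/10487)) = 1/(465/11 - 1*(-73793605/57353403)) = 1/(465/11 + 73793605/57353403) = 1/(27481062050/630887433) = 630887433/27481062050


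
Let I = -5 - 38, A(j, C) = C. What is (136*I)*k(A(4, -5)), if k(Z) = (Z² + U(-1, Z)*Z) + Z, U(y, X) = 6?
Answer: 58480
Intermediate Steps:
I = -43
k(Z) = Z² + 7*Z (k(Z) = (Z² + 6*Z) + Z = Z² + 7*Z)
(136*I)*k(A(4, -5)) = (136*(-43))*(-5*(7 - 5)) = -(-29240)*2 = -5848*(-10) = 58480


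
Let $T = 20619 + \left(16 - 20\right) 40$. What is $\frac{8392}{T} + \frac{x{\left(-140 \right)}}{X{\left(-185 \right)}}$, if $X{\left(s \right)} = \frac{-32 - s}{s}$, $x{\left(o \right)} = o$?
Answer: $\frac{531172076}{3130227} \approx 169.69$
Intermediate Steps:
$T = 20459$ ($T = 20619 - 160 = 20459$)
$X{\left(s \right)} = \frac{-32 - s}{s}$
$\frac{8392}{T} + \frac{x{\left(-140 \right)}}{X{\left(-185 \right)}} = \frac{8392}{20459} - \frac{140}{\frac{1}{-185} \left(-32 - -185\right)} = 8392 \cdot \frac{1}{20459} - \frac{140}{\left(- \frac{1}{185}\right) \left(-32 + 185\right)} = \frac{8392}{20459} - \frac{140}{\left(- \frac{1}{185}\right) 153} = \frac{8392}{20459} - \frac{140}{- \frac{153}{185}} = \frac{8392}{20459} - - \frac{25900}{153} = \frac{8392}{20459} + \frac{25900}{153} = \frac{531172076}{3130227}$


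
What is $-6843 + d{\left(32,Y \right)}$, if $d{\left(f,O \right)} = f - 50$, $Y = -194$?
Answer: $-6861$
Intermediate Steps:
$d{\left(f,O \right)} = -50 + f$
$-6843 + d{\left(32,Y \right)} = -6843 + \left(-50 + 32\right) = -6843 - 18 = -6861$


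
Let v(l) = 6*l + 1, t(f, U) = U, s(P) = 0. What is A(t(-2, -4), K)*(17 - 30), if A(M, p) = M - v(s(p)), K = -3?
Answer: 65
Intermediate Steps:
v(l) = 1 + 6*l
A(M, p) = -1 + M (A(M, p) = M - (1 + 6*0) = M - (1 + 0) = M - 1*1 = M - 1 = -1 + M)
A(t(-2, -4), K)*(17 - 30) = (-1 - 4)*(17 - 30) = -5*(-13) = 65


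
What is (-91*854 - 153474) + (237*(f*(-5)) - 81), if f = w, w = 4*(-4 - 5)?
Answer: -188609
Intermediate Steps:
w = -36 (w = 4*(-9) = -36)
f = -36
(-91*854 - 153474) + (237*(f*(-5)) - 81) = (-91*854 - 153474) + (237*(-36*(-5)) - 81) = (-77714 - 153474) + (237*180 - 81) = -231188 + (42660 - 81) = -231188 + 42579 = -188609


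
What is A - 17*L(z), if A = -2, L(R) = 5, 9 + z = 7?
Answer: -87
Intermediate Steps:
z = -2 (z = -9 + 7 = -2)
A - 17*L(z) = -2 - 17*5 = -2 - 85 = -87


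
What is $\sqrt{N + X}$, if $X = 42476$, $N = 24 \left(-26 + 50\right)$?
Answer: $2 \sqrt{10763} \approx 207.49$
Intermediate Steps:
$N = 576$ ($N = 24 \cdot 24 = 576$)
$\sqrt{N + X} = \sqrt{576 + 42476} = \sqrt{43052} = 2 \sqrt{10763}$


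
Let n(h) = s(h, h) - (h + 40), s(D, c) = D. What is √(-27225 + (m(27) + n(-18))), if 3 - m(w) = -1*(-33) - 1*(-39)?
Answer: I*√27334 ≈ 165.33*I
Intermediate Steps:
n(h) = -40 (n(h) = h - (h + 40) = h - (40 + h) = h + (-40 - h) = -40)
m(w) = -69 (m(w) = 3 - (-1*(-33) - 1*(-39)) = 3 - (33 + 39) = 3 - 1*72 = 3 - 72 = -69)
√(-27225 + (m(27) + n(-18))) = √(-27225 + (-69 - 40)) = √(-27225 - 109) = √(-27334) = I*√27334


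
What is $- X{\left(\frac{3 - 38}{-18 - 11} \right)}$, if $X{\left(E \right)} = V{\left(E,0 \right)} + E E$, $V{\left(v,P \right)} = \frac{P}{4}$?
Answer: $- \frac{1225}{841} \approx -1.4566$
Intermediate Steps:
$V{\left(v,P \right)} = \frac{P}{4}$ ($V{\left(v,P \right)} = P \frac{1}{4} = \frac{P}{4}$)
$X{\left(E \right)} = E^{2}$ ($X{\left(E \right)} = \frac{1}{4} \cdot 0 + E E = 0 + E^{2} = E^{2}$)
$- X{\left(\frac{3 - 38}{-18 - 11} \right)} = - \left(\frac{3 - 38}{-18 - 11}\right)^{2} = - \left(- \frac{35}{-29}\right)^{2} = - \left(\left(-35\right) \left(- \frac{1}{29}\right)\right)^{2} = - \left(\frac{35}{29}\right)^{2} = \left(-1\right) \frac{1225}{841} = - \frac{1225}{841}$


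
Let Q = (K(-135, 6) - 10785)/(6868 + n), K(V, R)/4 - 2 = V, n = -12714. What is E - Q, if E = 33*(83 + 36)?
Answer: 22945925/5846 ≈ 3925.1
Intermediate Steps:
K(V, R) = 8 + 4*V
Q = 11317/5846 (Q = ((8 + 4*(-135)) - 10785)/(6868 - 12714) = ((8 - 540) - 10785)/(-5846) = (-532 - 10785)*(-1/5846) = -11317*(-1/5846) = 11317/5846 ≈ 1.9359)
E = 3927 (E = 33*119 = 3927)
E - Q = 3927 - 1*11317/5846 = 3927 - 11317/5846 = 22945925/5846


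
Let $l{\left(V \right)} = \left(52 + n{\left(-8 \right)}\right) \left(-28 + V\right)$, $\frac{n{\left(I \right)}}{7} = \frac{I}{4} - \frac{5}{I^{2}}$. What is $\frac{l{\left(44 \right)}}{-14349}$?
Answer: $- \frac{799}{19132} \approx -0.041762$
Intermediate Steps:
$n{\left(I \right)} = - \frac{35}{I^{2}} + \frac{7 I}{4}$ ($n{\left(I \right)} = 7 \left(\frac{I}{4} - \frac{5}{I^{2}}\right) = 7 \left(- \frac{5}{I^{2}} + \frac{I}{4}\right) = - \frac{35}{I^{2}} + \frac{7 I}{4}$)
$l{\left(V \right)} = - \frac{16779}{16} + \frac{2397 V}{64}$ ($l{\left(V \right)} = \left(52 + \left(- \frac{35}{64} + \frac{7}{4} \left(-8\right)\right)\right) \left(-28 + V\right) = \left(52 - \frac{931}{64}\right) \left(-28 + V\right) = \frac{2397 \left(-28 + V\right)}{64} = - \frac{16779}{16} + \frac{2397 V}{64}$)
$\frac{l{\left(44 \right)}}{-14349} = \frac{- \frac{16779}{16} + \frac{2397}{64} \cdot 44}{-14349} = \left(- \frac{16779}{16} + \frac{26367}{16}\right) \left(- \frac{1}{14349}\right) = \frac{2397}{4} \left(- \frac{1}{14349}\right) = - \frac{799}{19132}$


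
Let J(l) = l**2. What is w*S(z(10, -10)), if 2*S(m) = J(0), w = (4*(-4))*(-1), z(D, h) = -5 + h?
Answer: 0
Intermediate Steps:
w = 16 (w = -16*(-1) = 16)
S(m) = 0 (S(m) = (1/2)*0**2 = (1/2)*0 = 0)
w*S(z(10, -10)) = 16*0 = 0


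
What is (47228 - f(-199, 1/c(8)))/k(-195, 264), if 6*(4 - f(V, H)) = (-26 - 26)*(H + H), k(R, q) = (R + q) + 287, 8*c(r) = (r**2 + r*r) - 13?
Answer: 4072966/30705 ≈ 132.65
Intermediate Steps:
c(r) = -13/8 + r**2/4 (c(r) = ((r**2 + r*r) - 13)/8 = ((r**2 + r**2) - 13)/8 = (2*r**2 - 13)/8 = (-13 + 2*r**2)/8 = -13/8 + r**2/4)
k(R, q) = 287 + R + q
f(V, H) = 4 + 52*H/3 (f(V, H) = 4 - (-26 - 26)*(H + H)/6 = 4 - (-26)*2*H/3 = 4 - (-52)*H/3 = 4 + 52*H/3)
(47228 - f(-199, 1/c(8)))/k(-195, 264) = (47228 - (4 + 52/(3*(-13/8 + (1/4)*8**2))))/(287 - 195 + 264) = (47228 - (4 + 52/(3*(-13/8 + (1/4)*64))))/356 = (47228 - (4 + 52/(3*(-13/8 + 16))))*(1/356) = (47228 - (4 + 52/(3*(115/8))))*(1/356) = (47228 - (4 + (52/3)*(8/115)))*(1/356) = (47228 - (4 + 416/345))*(1/356) = (47228 - 1*1796/345)*(1/356) = (47228 - 1796/345)*(1/356) = (16291864/345)*(1/356) = 4072966/30705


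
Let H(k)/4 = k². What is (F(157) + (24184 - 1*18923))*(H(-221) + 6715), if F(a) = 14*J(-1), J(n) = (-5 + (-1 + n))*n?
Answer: 1082941361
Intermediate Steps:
J(n) = n*(-6 + n) (J(n) = (-6 + n)*n = n*(-6 + n))
H(k) = 4*k²
F(a) = 98 (F(a) = 14*(-(-6 - 1)) = 14*(-1*(-7)) = 14*7 = 98)
(F(157) + (24184 - 1*18923))*(H(-221) + 6715) = (98 + (24184 - 1*18923))*(4*(-221)² + 6715) = (98 + (24184 - 18923))*(4*48841 + 6715) = (98 + 5261)*(195364 + 6715) = 5359*202079 = 1082941361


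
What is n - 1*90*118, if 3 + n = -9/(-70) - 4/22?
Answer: -8179751/770 ≈ -10623.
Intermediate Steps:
n = -2351/770 (n = -3 + (-9/(-70) - 4/22) = -3 + (-9*(-1/70) - 4*1/22) = -3 + (9/70 - 2/11) = -3 - 41/770 = -2351/770 ≈ -3.0532)
n - 1*90*118 = -2351/770 - 1*90*118 = -2351/770 - 90*118 = -2351/770 - 10620 = -8179751/770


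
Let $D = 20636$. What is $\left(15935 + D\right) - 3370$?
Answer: $33201$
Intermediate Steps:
$\left(15935 + D\right) - 3370 = \left(15935 + 20636\right) - 3370 = 36571 - 3370 = 33201$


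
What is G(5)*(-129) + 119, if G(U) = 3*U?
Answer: -1816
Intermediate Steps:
G(5)*(-129) + 119 = (3*5)*(-129) + 119 = 15*(-129) + 119 = -1935 + 119 = -1816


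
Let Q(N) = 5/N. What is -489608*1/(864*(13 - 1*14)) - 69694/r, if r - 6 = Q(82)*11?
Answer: -583733117/59076 ≈ -9881.0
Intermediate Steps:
r = 547/82 (r = 6 + (5/82)*11 = 6 + 55/82 = 547/82 ≈ 6.6707)
-489608*1/(864*(13 - 1*14)) - 69694/r = -489608*1/(864*(13 - 1*14)) - 69694/547/82 = -489608*1/(864*(13 - 14)) - 69694*82/547 = -489608/(-32*(-1)*(-27)) - 5714908/547 = -489608/(32*(-27)) - 5714908/547 = -489608/(-864) - 5714908/547 = -489608*(-1/864) - 5714908/547 = 61201/108 - 5714908/547 = -583733117/59076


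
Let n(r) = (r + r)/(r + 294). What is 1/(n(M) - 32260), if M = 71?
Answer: -365/11774758 ≈ -3.0998e-5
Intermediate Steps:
n(r) = 2*r/(294 + r) (n(r) = (2*r)/(294 + r) = 2*r/(294 + r))
1/(n(M) - 32260) = 1/(2*71/(294 + 71) - 32260) = 1/(2*71/365 - 32260) = 1/(2*71*(1/365) - 32260) = 1/(142/365 - 32260) = 1/(-11774758/365) = -365/11774758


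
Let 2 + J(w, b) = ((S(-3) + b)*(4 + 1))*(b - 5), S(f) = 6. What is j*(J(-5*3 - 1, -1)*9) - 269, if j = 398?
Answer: -544733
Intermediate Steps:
J(w, b) = -2 + (-5 + b)*(30 + 5*b) (J(w, b) = -2 + ((6 + b)*(4 + 1))*(b - 5) = -2 + ((6 + b)*5)*(-5 + b) = -2 + (30 + 5*b)*(-5 + b) = -2 + (-5 + b)*(30 + 5*b))
j*(J(-5*3 - 1, -1)*9) - 269 = 398*((-152 + 5*(-1) + 5*(-1)**2)*9) - 269 = 398*((-152 - 5 + 5*1)*9) - 269 = 398*((-152 - 5 + 5)*9) - 269 = 398*(-152*9) - 269 = 398*(-1368) - 269 = -544464 - 269 = -544733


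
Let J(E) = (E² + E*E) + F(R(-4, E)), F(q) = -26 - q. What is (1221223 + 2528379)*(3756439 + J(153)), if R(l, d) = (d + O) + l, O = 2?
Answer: 14260036374160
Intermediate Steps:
R(l, d) = 2 + d + l (R(l, d) = (d + 2) + l = (2 + d) + l = 2 + d + l)
J(E) = -24 - E + 2*E² (J(E) = (E² + E*E) + (-26 - (2 + E - 4)) = (E² + E²) + (-26 - (-2 + E)) = 2*E² + (-26 + (2 - E)) = 2*E² + (-24 - E) = -24 - E + 2*E²)
(1221223 + 2528379)*(3756439 + J(153)) = (1221223 + 2528379)*(3756439 + (-24 - 1*153 + 2*153²)) = 3749602*(3756439 + (-24 - 153 + 2*23409)) = 3749602*(3756439 + (-24 - 153 + 46818)) = 3749602*(3756439 + 46641) = 3749602*3803080 = 14260036374160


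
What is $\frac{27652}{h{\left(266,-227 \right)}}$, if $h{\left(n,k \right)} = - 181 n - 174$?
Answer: $- \frac{6913}{12080} \approx -0.57227$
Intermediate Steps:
$h{\left(n,k \right)} = -174 - 181 n$
$\frac{27652}{h{\left(266,-227 \right)}} = \frac{27652}{-174 - 48146} = \frac{27652}{-48320} = 27652 \left(- \frac{1}{48320}\right) = - \frac{6913}{12080}$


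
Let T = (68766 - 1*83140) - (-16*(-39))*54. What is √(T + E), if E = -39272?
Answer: I*√87342 ≈ 295.54*I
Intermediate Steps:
T = -48070 (T = (68766 - 83140) - 624*54 = -14374 - 1*33696 = -14374 - 33696 = -48070)
√(T + E) = √(-48070 - 39272) = √(-87342) = I*√87342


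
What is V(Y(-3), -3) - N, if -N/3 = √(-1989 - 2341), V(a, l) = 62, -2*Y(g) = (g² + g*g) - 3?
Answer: 62 + 3*I*√4330 ≈ 62.0 + 197.41*I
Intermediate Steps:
Y(g) = 3/2 - g² (Y(g) = -((g² + g*g) - 3)/2 = -((g² + g²) - 3)/2 = -(2*g² - 3)/2 = -(-3 + 2*g²)/2 = 3/2 - g²)
N = -3*I*√4330 (N = -3*√(-1989 - 2341) = -3*I*√4330 ≈ -197.41*I)
V(Y(-3), -3) - N = 62 - (-3)*I*√4330 = 62 + 3*I*√4330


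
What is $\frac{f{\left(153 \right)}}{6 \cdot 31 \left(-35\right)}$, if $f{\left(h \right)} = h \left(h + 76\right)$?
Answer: $- \frac{11679}{2170} \approx -5.382$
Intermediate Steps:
$f{\left(h \right)} = h \left(76 + h\right)$
$\frac{f{\left(153 \right)}}{6 \cdot 31 \left(-35\right)} = \frac{153 \left(76 + 153\right)}{6 \cdot 31 \left(-35\right)} = \frac{153 \cdot 229}{186 \left(-35\right)} = \frac{35037}{-6510} = 35037 \left(- \frac{1}{6510}\right) = - \frac{11679}{2170}$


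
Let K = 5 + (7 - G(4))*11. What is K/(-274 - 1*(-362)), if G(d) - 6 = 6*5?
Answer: -157/44 ≈ -3.5682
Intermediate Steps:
G(d) = 36 (G(d) = 6 + 6*5 = 6 + 30 = 36)
K = -314 (K = 5 + (7 - 1*36)*11 = 5 + (7 - 36)*11 = 5 - 29*11 = 5 - 319 = -314)
K/(-274 - 1*(-362)) = -314/(-274 - 1*(-362)) = -314/(-274 + 362) = -314/88 = -314*1/88 = -157/44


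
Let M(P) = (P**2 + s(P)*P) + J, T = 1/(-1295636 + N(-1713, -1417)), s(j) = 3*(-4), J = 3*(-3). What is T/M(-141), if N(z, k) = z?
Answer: -1/27976033836 ≈ -3.5745e-11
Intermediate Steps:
J = -9
s(j) = -12
T = -1/1297349 (T = 1/(-1295636 - 1713) = 1/(-1297349) = -1/1297349 ≈ -7.7080e-7)
M(P) = -9 + P**2 - 12*P (M(P) = (P**2 - 12*P) - 9 = -9 + P**2 - 12*P)
T/M(-141) = -1/(1297349*(-9 + (-141)**2 - 12*(-141))) = -1/(1297349*(-9 + 19881 + 1692)) = -1/1297349/21564 = -1/1297349*1/21564 = -1/27976033836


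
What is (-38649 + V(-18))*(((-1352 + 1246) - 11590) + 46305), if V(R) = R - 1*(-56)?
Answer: -1336288099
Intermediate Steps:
V(R) = 56 + R (V(R) = R + 56 = 56 + R)
(-38649 + V(-18))*(((-1352 + 1246) - 11590) + 46305) = (-38649 + (56 - 18))*(((-1352 + 1246) - 11590) + 46305) = (-38649 + 38)*((-106 - 11590) + 46305) = -38611*(-11696 + 46305) = -38611*34609 = -1336288099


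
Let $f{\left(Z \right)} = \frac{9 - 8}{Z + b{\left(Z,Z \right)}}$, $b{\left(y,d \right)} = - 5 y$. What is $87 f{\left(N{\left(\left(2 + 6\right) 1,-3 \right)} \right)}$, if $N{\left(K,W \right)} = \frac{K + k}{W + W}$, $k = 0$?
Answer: $\frac{261}{16} \approx 16.313$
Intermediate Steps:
$N{\left(K,W \right)} = \frac{K}{2 W}$ ($N{\left(K,W \right)} = \frac{K + 0}{W + W} = \frac{K}{2 W}$)
$f{\left(Z \right)} = - \frac{1}{4 Z}$ ($f{\left(Z \right)} = \frac{9 - 8}{Z - 5 Z} = 1 \frac{1}{\left(-4\right) Z} = 1 \left(- \frac{1}{4 Z}\right) = - \frac{1}{4 Z}$)
$87 f{\left(N{\left(\left(2 + 6\right) 1,-3 \right)} \right)} = 87 \left(- \frac{1}{4 \frac{\left(2 + 6\right) 1}{2 \left(-3\right)}}\right) = 87 \left(- \frac{1}{4 \cdot \frac{1}{2} \cdot 8 \cdot 1 \left(- \frac{1}{3}\right)}\right) = 87 \left(- \frac{1}{4 \cdot \frac{1}{2} \cdot 8 \left(- \frac{1}{3}\right)}\right) = 87 \left(- \frac{1}{4 \left(- \frac{4}{3}\right)}\right) = 87 \left(\left(- \frac{1}{4}\right) \left(- \frac{3}{4}\right)\right) = 87 \cdot \frac{3}{16} = \frac{261}{16}$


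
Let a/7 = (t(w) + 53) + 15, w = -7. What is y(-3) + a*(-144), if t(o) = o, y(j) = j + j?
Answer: -61494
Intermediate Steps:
y(j) = 2*j
a = 427 (a = 7*((-7 + 53) + 15) = 7*(46 + 15) = 7*61 = 427)
y(-3) + a*(-144) = 2*(-3) + 427*(-144) = -6 - 61488 = -61494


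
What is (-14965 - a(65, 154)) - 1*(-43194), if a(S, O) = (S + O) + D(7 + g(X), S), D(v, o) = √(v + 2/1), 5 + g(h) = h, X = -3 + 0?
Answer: 28009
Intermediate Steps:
X = -3
g(h) = -5 + h
D(v, o) = √(2 + v) (D(v, o) = √(v + 2*1) = √(v + 2) = √(2 + v))
a(S, O) = 1 + O + S (a(S, O) = (S + O) + √(2 + (7 + (-5 - 3))) = (O + S) + √(2 + (7 - 8)) = (O + S) + √(2 - 1) = (O + S) + √1 = (O + S) + 1 = 1 + O + S)
(-14965 - a(65, 154)) - 1*(-43194) = (-14965 - (1 + 154 + 65)) - 1*(-43194) = (-14965 - 1*220) + 43194 = (-14965 - 220) + 43194 = -15185 + 43194 = 28009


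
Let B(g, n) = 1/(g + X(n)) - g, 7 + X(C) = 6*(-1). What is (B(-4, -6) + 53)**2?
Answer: 937024/289 ≈ 3242.3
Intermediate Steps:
X(C) = -13 (X(C) = -7 + 6*(-1) = -7 - 6 = -13)
B(g, n) = 1/(-13 + g) - g (B(g, n) = 1/(g - 13) - g = 1/(-13 + g) - g)
(B(-4, -6) + 53)**2 = ((1 - 1*(-4)**2 + 13*(-4))/(-13 - 4) + 53)**2 = ((1 - 1*16 - 52)/(-17) + 53)**2 = (-(1 - 16 - 52)/17 + 53)**2 = (-1/17*(-67) + 53)**2 = (67/17 + 53)**2 = (968/17)**2 = 937024/289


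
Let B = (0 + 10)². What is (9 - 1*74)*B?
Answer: -6500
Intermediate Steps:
B = 100 (B = 10² = 100)
(9 - 1*74)*B = (9 - 1*74)*100 = (9 - 74)*100 = -65*100 = -6500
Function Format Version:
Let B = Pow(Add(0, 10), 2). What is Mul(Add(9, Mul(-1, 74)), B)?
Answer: -6500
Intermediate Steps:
B = 100 (B = Pow(10, 2) = 100)
Mul(Add(9, Mul(-1, 74)), B) = Mul(Add(9, Mul(-1, 74)), 100) = Mul(Add(9, -74), 100) = Mul(-65, 100) = -6500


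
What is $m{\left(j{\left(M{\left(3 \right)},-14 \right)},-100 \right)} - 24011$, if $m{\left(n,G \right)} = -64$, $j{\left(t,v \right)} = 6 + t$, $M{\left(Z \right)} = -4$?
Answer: $-24075$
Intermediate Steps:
$m{\left(j{\left(M{\left(3 \right)},-14 \right)},-100 \right)} - 24011 = -64 - 24011 = -24075$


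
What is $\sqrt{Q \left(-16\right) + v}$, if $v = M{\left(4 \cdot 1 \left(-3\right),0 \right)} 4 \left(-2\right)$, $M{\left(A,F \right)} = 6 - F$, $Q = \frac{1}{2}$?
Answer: $2 i \sqrt{14} \approx 7.4833 i$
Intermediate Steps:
$Q = \frac{1}{2} \approx 0.5$
$v = -48$ ($v = \left(6 - 0\right) 4 \left(-2\right) = \left(6 + 0\right) 4 \left(-2\right) = 6 \cdot 4 \left(-2\right) = 24 \left(-2\right) = -48$)
$\sqrt{Q \left(-16\right) + v} = \sqrt{\frac{1}{2} \left(-16\right) - 48} = \sqrt{-8 - 48} = \sqrt{-56} = 2 i \sqrt{14}$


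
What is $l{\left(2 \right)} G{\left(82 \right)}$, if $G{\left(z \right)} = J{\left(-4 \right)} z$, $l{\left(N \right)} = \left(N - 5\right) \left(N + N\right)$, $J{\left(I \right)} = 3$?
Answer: $-2952$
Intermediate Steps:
$l{\left(N \right)} = 2 N \left(-5 + N\right)$ ($l{\left(N \right)} = \left(-5 + N\right) 2 N = 2 N \left(-5 + N\right)$)
$G{\left(z \right)} = 3 z$
$l{\left(2 \right)} G{\left(82 \right)} = 2 \cdot 2 \left(-5 + 2\right) 3 \cdot 82 = 2 \cdot 2 \left(-3\right) 246 = \left(-12\right) 246 = -2952$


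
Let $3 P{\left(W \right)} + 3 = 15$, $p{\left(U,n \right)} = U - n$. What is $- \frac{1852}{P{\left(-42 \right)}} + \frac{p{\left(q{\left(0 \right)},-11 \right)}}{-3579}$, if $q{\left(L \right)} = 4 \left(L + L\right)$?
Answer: $- \frac{1657088}{3579} \approx -463.0$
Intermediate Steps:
$q{\left(L \right)} = 8 L$ ($q{\left(L \right)} = 4 \cdot 2 L = 8 L$)
$P{\left(W \right)} = 4$ ($P{\left(W \right)} = -1 + \frac{1}{3} \cdot 15 = -1 + 5 = 4$)
$- \frac{1852}{P{\left(-42 \right)}} + \frac{p{\left(q{\left(0 \right)},-11 \right)}}{-3579} = - \frac{1852}{4} + \frac{8 \cdot 0 - -11}{-3579} = \left(-1852\right) \frac{1}{4} + \left(0 + 11\right) \left(- \frac{1}{3579}\right) = -463 + 11 \left(- \frac{1}{3579}\right) = -463 - \frac{11}{3579} = - \frac{1657088}{3579}$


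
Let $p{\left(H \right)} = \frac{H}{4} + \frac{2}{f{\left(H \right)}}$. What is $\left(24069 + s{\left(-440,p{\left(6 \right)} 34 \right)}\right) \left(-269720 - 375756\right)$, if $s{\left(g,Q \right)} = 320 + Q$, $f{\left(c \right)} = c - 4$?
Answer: $-15797379624$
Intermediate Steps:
$f{\left(c \right)} = -4 + c$ ($f{\left(c \right)} = c - 4 = -4 + c$)
$p{\left(H \right)} = \frac{2}{-4 + H} + \frac{H}{4}$ ($p{\left(H \right)} = \frac{H}{4} + \frac{2}{-4 + H} = \frac{2}{-4 + H} + \frac{H}{4}$)
$\left(24069 + s{\left(-440,p{\left(6 \right)} 34 \right)}\right) \left(-269720 - 375756\right) = \left(24069 + \left(320 + \frac{8 + 6 \left(-4 + 6\right)}{4 \left(-4 + 6\right)} 34\right)\right) \left(-269720 - 375756\right) = \left(24069 + \left(320 + \frac{8 + 6 \cdot 2}{4 \cdot 2} \cdot 34\right)\right) \left(-645476\right) = \left(24069 + \left(320 + \frac{1}{4} \cdot \frac{1}{2} \left(8 + 12\right) 34\right)\right) \left(-645476\right) = \left(24069 + \left(320 + \frac{1}{4} \cdot \frac{1}{2} \cdot 20 \cdot 34\right)\right) \left(-645476\right) = \left(24069 + \left(320 + \frac{5}{2} \cdot 34\right)\right) \left(-645476\right) = \left(24069 + \left(320 + 85\right)\right) \left(-645476\right) = \left(24069 + 405\right) \left(-645476\right) = 24474 \left(-645476\right) = -15797379624$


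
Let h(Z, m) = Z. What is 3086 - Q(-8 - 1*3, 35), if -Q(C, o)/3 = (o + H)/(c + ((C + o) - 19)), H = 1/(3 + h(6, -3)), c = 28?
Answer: 305830/99 ≈ 3089.2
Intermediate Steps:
H = ⅑ (H = 1/(3 + 6) = 1/9 = ⅑ ≈ 0.11111)
Q(C, o) = -3*(⅑ + o)/(9 + C + o) (Q(C, o) = -3*(o + ⅑)/(28 + ((C + o) - 19)) = -3*(⅑ + o)/(28 + (-19 + C + o)) = -3*(⅑ + o)/(9 + C + o))
3086 - Q(-8 - 1*3, 35) = 3086 - (-⅓ - 3*35)/(9 + (-8 - 1*3) + 35) = 3086 - (-⅓ - 105)/(9 + (-8 - 3) + 35) = 3086 - (-316)/((9 - 11 + 35)*3) = 3086 - (-316)/(33*3) = 3086 - 1*(-316/99) = 3086 + 316/99 = 305830/99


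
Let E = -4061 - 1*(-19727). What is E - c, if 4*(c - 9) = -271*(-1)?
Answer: 62357/4 ≈ 15589.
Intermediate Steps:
c = 307/4 (c = 9 + (-271*(-1))/4 = 9 + (¼)*271 = 9 + 271/4 = 307/4 ≈ 76.750)
E = 15666 (E = -4061 + 19727 = 15666)
E - c = 15666 - 1*307/4 = 15666 - 307/4 = 62357/4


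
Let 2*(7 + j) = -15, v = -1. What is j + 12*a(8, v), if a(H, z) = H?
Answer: 163/2 ≈ 81.500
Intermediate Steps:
j = -29/2 (j = -7 + (½)*(-15) = -7 - 15/2 = -29/2 ≈ -14.500)
j + 12*a(8, v) = -29/2 + 12*8 = -29/2 + 96 = 163/2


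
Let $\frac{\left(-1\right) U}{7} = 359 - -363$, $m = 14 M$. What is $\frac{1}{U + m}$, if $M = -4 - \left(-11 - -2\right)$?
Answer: $- \frac{1}{4984} \approx -0.00020064$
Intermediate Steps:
$M = 5$ ($M = -4 - \left(-11 + 2\right) = -4 - -9 = -4 + 9 = 5$)
$m = 70$ ($m = 14 \cdot 5 = 70$)
$U = -5054$ ($U = - 7 \left(359 - -363\right) = - 7 \left(359 + 363\right) = \left(-7\right) 722 = -5054$)
$\frac{1}{U + m} = \frac{1}{-5054 + 70} = \frac{1}{-4984} = - \frac{1}{4984}$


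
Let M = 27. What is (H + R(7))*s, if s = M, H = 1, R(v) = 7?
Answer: 216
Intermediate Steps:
s = 27
(H + R(7))*s = (1 + 7)*27 = 8*27 = 216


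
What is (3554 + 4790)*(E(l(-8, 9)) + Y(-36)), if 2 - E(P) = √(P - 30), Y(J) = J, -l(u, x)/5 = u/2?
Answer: -283696 - 8344*I*√10 ≈ -2.837e+5 - 26386.0*I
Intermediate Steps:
l(u, x) = -5*u/2
E(P) = 2 - √(-30 + P) (E(P) = 2 - √(P - 30) = 2 - √(-30 + P))
(3554 + 4790)*(E(l(-8, 9)) + Y(-36)) = (3554 + 4790)*((2 - √(-30 - 5/2*(-8))) - 36) = 8344*((2 - √(-30 + 20)) - 36) = 8344*((2 - √(-10)) - 36) = 8344*((2 - I*√10) - 36) = 8344*(-34 - I*√10) = -283696 - 8344*I*√10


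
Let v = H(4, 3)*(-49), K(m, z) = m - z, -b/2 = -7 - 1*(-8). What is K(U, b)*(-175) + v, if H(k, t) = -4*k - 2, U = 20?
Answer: -2968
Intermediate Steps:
H(k, t) = -2 - 4*k
b = -2 (b = -2*(-7 - 1*(-8)) = -2*(-7 + 8) = -2*1 = -2)
v = 882 (v = (-2 - 4*4)*(-49) = (-2 - 16)*(-49) = -18*(-49) = 882)
K(U, b)*(-175) + v = (20 - 1*(-2))*(-175) + 882 = (20 + 2)*(-175) + 882 = 22*(-175) + 882 = -3850 + 882 = -2968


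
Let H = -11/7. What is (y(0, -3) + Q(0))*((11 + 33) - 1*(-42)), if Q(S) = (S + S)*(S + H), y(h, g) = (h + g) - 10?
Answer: -1118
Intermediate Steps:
H = -11/7 (H = -11*1/7 = -11/7 ≈ -1.5714)
y(h, g) = -10 + g + h (y(h, g) = (g + h) - 10 = -10 + g + h)
Q(S) = 2*S*(-11/7 + S) (Q(S) = (S + S)*(S - 11/7) = (2*S)*(-11/7 + S) = 2*S*(-11/7 + S))
(y(0, -3) + Q(0))*((11 + 33) - 1*(-42)) = ((-10 - 3 + 0) + (2/7)*0*(-11 + 7*0))*((11 + 33) - 1*(-42)) = (-13 + (2/7)*0*(-11 + 0))*(44 + 42) = (-13 + (2/7)*0*(-11))*86 = (-13 + 0)*86 = -13*86 = -1118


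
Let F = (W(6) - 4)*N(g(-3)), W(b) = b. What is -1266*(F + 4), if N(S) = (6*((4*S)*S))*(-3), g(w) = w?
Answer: 1635672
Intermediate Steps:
N(S) = -72*S² (N(S) = (6*(4*S²))*(-3) = (24*S²)*(-3) = -72*S²)
F = -1296 (F = (6 - 4)*(-72*(-3)²) = 2*(-72*9) = 2*(-648) = -1296)
-1266*(F + 4) = -1266*(-1296 + 4) = -1266*(-1292) = 1635672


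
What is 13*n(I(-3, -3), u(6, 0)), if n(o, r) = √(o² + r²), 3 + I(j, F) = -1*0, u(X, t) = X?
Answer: 39*√5 ≈ 87.207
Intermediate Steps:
I(j, F) = -3 (I(j, F) = -3 - 1*0 = -3 + 0 = -3)
13*n(I(-3, -3), u(6, 0)) = 13*√((-3)² + 6²) = 13*√(9 + 36) = 13*√45 = 13*(3*√5) = 39*√5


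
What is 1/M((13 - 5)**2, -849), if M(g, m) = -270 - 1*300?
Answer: -1/570 ≈ -0.0017544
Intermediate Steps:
M(g, m) = -570 (M(g, m) = -270 - 300 = -570)
1/M((13 - 5)**2, -849) = 1/(-570) = -1/570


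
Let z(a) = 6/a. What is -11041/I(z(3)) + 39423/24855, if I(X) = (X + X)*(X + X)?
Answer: -91264429/132560 ≈ -688.48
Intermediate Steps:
I(X) = 4*X**2 (I(X) = (2*X)*(2*X) = 4*X**2)
-11041/I(z(3)) + 39423/24855 = -11041/(4*(6/3)**2) + 39423/24855 = -11041/(4*(6*(1/3))**2) + 39423*(1/24855) = -11041/(4*2**2) + 13141/8285 = -11041/(4*4) + 13141/8285 = -11041/16 + 13141/8285 = -91264429/132560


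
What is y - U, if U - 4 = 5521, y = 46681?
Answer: 41156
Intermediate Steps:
U = 5525 (U = 4 + 5521 = 5525)
y - U = 46681 - 1*5525 = 46681 - 5525 = 41156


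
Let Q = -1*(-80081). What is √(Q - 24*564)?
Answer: √66545 ≈ 257.96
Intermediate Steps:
Q = 80081
√(Q - 24*564) = √(80081 - 24*564) = √(80081 - 13536) = √66545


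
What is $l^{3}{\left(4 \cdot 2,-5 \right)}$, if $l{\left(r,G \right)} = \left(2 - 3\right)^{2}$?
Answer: $1$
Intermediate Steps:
$l{\left(r,G \right)} = 1$ ($l{\left(r,G \right)} = \left(-1\right)^{2} = 1$)
$l^{3}{\left(4 \cdot 2,-5 \right)} = 1^{3} = 1$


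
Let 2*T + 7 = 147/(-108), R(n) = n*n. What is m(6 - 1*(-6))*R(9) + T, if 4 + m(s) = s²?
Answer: 816179/72 ≈ 11336.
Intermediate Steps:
R(n) = n²
T = -301/72 (T = -7/2 + (147/(-108))/2 = -7/2 + (147*(-1/108))/2 = -7/2 + (½)*(-49/36) = -7/2 - 49/72 = -301/72 ≈ -4.1806)
m(s) = -4 + s²
m(6 - 1*(-6))*R(9) + T = (-4 + (6 - 1*(-6))²)*9² - 301/72 = (-4 + (6 + 6)²)*81 - 301/72 = (-4 + 12²)*81 - 301/72 = (-4 + 144)*81 - 301/72 = 140*81 - 301/72 = 11340 - 301/72 = 816179/72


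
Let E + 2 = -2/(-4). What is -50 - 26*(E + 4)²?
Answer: -425/2 ≈ -212.50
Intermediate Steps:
E = -3/2 (E = -2 - 2/(-4) = -2 - 2*(-¼) = -2 + ½ = -3/2 ≈ -1.5000)
-50 - 26*(E + 4)² = -50 - 26*(-3/2 + 4)² = -50 - 26*(5/2)² = -50 - 26*25/4 = -50 - 325/2 = -425/2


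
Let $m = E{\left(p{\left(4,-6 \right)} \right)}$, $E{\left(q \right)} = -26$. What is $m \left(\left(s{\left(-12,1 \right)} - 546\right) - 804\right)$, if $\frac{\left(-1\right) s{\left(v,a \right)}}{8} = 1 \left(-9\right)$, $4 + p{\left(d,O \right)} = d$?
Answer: $33228$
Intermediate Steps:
$p{\left(d,O \right)} = -4 + d$
$s{\left(v,a \right)} = 72$ ($s{\left(v,a \right)} = - 8 \cdot 1 \left(-9\right) = \left(-8\right) \left(-9\right) = 72$)
$m = -26$
$m \left(\left(s{\left(-12,1 \right)} - 546\right) - 804\right) = - 26 \left(\left(72 - 546\right) - 804\right) = - 26 \left(-474 - 804\right) = \left(-26\right) \left(-1278\right) = 33228$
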